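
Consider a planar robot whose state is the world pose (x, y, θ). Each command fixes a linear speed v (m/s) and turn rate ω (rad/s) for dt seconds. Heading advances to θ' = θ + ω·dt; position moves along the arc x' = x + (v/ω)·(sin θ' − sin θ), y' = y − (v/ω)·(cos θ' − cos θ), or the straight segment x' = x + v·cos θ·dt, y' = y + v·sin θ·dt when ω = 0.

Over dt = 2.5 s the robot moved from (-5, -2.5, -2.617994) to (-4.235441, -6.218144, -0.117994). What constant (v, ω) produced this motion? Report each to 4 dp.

v = 2.0000, ω = 1.0000

Δθ = -0.117994 − -2.617994 = 2.500000
ω = Δθ/dt = 2.500000/2.5 = 1.0000
R = −Δy/(cos θ' − cos θ) = 2.0000
v = R·ω = 2.0000·1.0000 = 2.0000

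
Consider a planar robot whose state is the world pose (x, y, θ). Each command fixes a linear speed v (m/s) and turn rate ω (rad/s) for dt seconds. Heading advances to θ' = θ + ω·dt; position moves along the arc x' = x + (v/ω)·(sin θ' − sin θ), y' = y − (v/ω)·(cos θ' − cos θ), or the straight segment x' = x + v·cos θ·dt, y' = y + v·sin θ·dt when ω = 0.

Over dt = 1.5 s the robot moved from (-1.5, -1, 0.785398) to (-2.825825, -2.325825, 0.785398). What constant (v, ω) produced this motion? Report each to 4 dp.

Δθ = 0.785398 − 0.785398 = 0.000000
ω = Δθ/dt = 0.000000/1.5 = 0.0000
ω = 0 → v = (Δx·cos θ + Δy·sin θ)/dt = -1.2500

v = -1.2500, ω = 0.0000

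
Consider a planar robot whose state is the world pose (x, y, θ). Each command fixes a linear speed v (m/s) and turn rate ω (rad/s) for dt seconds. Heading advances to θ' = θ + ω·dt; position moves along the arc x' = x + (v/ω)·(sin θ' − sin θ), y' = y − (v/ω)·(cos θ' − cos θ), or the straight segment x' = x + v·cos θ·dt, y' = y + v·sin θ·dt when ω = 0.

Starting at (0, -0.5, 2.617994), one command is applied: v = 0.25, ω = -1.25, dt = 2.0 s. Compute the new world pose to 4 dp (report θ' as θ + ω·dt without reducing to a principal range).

θ' = 2.6180 + -1.25·2.0 = 0.1180
R = v/ω = 0.25/-1.25 = -0.2000
x' = 0 + -0.2000·(sin 0.1180 − sin 2.6180) = 0.0765
y' = -0.5 − -0.2000·(cos 0.1180 − cos 2.6180) = -0.1282

(0.0765, -0.1282, 0.1180)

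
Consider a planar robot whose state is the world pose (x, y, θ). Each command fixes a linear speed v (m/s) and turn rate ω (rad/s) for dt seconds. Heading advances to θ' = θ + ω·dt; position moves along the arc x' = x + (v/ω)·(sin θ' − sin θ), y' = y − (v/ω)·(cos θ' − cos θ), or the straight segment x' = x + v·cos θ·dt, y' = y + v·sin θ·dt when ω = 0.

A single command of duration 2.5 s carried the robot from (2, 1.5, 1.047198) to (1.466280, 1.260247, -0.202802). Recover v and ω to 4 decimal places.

Δθ = -0.202802 − 1.047198 = -1.250000
ω = Δθ/dt = -1.250000/2.5 = -0.5000
R = Δx/(sin θ' − sin θ) = 0.5000
v = R·ω = 0.5000·-0.5000 = -0.2500

v = -0.2500, ω = -0.5000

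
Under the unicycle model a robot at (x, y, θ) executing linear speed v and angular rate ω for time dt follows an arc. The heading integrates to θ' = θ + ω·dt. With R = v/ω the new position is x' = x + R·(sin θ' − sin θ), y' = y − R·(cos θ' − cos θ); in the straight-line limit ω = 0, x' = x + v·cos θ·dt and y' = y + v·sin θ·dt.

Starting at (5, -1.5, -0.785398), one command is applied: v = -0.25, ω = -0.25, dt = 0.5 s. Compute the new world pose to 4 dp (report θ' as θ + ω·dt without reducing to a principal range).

(4.9174, -1.4063, -0.9104)

θ' = -0.7854 + -0.25·0.5 = -0.9104
R = v/ω = -0.25/-0.25 = 1.0000
x' = 5 + 1.0000·(sin -0.9104 − sin -0.7854) = 4.9174
y' = -1.5 − 1.0000·(cos -0.9104 − cos -0.7854) = -1.4063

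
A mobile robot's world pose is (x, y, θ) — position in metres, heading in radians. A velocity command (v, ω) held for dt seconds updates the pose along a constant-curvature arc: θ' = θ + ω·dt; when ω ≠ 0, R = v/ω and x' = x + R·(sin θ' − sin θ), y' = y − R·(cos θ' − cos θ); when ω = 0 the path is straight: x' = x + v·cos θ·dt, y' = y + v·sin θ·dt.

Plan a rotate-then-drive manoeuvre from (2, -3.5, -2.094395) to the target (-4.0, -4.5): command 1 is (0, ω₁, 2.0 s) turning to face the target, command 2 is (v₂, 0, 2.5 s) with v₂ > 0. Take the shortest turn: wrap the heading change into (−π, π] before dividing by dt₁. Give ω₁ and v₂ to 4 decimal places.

ω₁ = -0.4410, v₂ = 2.4331

heading to target = atan2(-4.5−-3.5, -4−2) = -2.9764
Δθ = wrap(-2.9764 − -2.0944) = -0.8820; ω₁ = Δθ/dt₁ = -0.4410
distance = √((-4−2)² + (-4.5−-3.5)²) = 6.0828; v₂ = distance/dt₂ = 2.4331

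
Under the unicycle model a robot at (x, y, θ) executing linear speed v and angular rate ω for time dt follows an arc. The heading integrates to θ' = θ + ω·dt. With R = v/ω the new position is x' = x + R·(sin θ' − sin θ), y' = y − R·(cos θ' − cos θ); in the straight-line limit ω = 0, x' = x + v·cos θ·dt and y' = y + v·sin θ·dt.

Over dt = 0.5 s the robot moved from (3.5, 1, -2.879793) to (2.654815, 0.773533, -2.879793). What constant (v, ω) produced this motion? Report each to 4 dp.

Δθ = -2.879793 − -2.879793 = 0.000000
ω = Δθ/dt = 0.000000/0.5 = 0.0000
ω = 0 → v = (Δx·cos θ + Δy·sin θ)/dt = 1.7500

v = 1.7500, ω = 0.0000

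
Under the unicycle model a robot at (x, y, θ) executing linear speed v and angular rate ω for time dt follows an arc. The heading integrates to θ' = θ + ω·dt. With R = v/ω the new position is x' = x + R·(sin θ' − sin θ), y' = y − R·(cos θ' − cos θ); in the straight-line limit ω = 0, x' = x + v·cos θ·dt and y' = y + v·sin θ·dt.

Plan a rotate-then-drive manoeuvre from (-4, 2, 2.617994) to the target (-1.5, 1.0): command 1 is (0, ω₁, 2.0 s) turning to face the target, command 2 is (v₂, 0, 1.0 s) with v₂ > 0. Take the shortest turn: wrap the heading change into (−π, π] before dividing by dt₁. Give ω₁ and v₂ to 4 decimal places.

heading to target = atan2(1−2, -1.5−-4) = -0.3805
Δθ = wrap(-0.3805 − 2.6180) = -2.9985; ω₁ = Δθ/dt₁ = -1.4993
distance = √((-1.5−-4)² + (1−2)²) = 2.6926; v₂ = distance/dt₂ = 2.6926

ω₁ = -1.4993, v₂ = 2.6926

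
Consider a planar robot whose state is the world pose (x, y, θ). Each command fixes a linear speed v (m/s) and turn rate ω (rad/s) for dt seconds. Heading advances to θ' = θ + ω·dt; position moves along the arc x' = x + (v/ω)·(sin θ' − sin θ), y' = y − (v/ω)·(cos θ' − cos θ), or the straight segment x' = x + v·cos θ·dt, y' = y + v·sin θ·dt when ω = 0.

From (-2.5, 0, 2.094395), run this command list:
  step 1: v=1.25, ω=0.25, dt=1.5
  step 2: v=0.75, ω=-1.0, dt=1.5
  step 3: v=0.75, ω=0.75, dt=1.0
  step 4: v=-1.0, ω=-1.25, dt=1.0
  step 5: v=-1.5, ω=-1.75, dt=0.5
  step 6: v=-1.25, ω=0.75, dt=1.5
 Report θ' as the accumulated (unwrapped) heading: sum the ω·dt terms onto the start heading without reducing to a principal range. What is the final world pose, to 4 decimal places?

(-6.6146, 2.0045, 0.7194)

step 1: θ'=2.4694 (R=5.0000) → pose (-3.7166, 1.4123, 2.4694)
step 2: θ'=0.9694 (R=-0.7500) → pose (-3.8680, 2.4235, 0.9694)
step 3: θ'=1.7194 (R=1.0000) → pose (-3.7035, 3.1373, 1.7194)
step 4: θ'=0.4694 (R=0.8000) → pose (-4.1328, 2.3054, 0.4694)
step 5: θ'=-0.4056 (R=0.8571) → pose (-4.8588, 2.2822, -0.4056)
step 6: θ'=0.7194 (R=-1.6667) → pose (-6.6146, 2.0045, 0.7194)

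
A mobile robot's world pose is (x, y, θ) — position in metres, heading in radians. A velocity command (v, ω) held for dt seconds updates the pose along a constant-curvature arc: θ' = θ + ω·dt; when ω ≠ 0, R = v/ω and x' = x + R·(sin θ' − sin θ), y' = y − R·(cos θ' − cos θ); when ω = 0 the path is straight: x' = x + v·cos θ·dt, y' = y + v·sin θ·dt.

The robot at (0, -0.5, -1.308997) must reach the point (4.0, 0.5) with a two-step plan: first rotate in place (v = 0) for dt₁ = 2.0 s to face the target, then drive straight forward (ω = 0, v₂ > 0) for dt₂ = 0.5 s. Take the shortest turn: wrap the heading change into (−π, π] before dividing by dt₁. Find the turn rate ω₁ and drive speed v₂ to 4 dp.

ω₁ = 0.7770, v₂ = 8.2462

heading to target = atan2(0.5−-0.5, 4−0) = 0.2450
Δθ = wrap(0.2450 − -1.3090) = 1.5540; ω₁ = Δθ/dt₁ = 0.7770
distance = √((4−0)² + (0.5−-0.5)²) = 4.1231; v₂ = distance/dt₂ = 8.2462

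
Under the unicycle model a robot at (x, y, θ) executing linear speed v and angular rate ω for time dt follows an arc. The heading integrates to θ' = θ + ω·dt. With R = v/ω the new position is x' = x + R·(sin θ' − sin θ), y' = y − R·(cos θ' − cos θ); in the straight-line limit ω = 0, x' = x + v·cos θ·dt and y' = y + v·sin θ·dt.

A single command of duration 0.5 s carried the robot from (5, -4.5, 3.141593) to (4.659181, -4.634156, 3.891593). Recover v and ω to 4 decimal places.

v = 0.7500, ω = 1.5000

Δθ = 3.891593 − 3.141593 = 0.750000
ω = Δθ/dt = 0.750000/0.5 = 1.5000
R = Δx/(sin θ' − sin θ) = 0.5000
v = R·ω = 0.5000·1.5000 = 0.7500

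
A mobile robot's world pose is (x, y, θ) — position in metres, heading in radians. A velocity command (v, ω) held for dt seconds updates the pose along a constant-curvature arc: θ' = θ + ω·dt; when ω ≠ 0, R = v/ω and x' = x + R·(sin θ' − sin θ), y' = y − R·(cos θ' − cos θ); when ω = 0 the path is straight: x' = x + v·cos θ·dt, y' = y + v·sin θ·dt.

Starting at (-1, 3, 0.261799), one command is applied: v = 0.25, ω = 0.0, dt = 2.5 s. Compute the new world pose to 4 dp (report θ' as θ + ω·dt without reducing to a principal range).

(-0.3963, 3.1618, 0.2618)

θ' = 0.2618 + 0.0·2.5 = 0.2618
ω = 0 → straight: x' = -1 + 0.25·cos(0.2618)·2.5 = -0.3963
y' = 3 + 0.25·sin(0.2618)·2.5 = 3.1618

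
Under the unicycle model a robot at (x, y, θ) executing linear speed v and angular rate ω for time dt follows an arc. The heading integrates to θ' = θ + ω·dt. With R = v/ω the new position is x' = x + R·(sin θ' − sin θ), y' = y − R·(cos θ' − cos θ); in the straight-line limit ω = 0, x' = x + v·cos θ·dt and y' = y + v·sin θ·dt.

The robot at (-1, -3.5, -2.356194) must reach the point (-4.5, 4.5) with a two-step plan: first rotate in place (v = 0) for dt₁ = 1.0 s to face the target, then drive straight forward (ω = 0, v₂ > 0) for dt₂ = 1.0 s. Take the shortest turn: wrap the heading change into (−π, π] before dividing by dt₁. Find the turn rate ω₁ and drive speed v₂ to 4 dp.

heading to target = atan2(4.5−-3.5, -4.5−-1) = 1.9832
Δθ = wrap(1.9832 − -2.3562) = -1.9438; ω₁ = Δθ/dt₁ = -1.9438
distance = √((-4.5−-1)² + (4.5−-3.5)²) = 8.7321; v₂ = distance/dt₂ = 8.7321

ω₁ = -1.9438, v₂ = 8.7321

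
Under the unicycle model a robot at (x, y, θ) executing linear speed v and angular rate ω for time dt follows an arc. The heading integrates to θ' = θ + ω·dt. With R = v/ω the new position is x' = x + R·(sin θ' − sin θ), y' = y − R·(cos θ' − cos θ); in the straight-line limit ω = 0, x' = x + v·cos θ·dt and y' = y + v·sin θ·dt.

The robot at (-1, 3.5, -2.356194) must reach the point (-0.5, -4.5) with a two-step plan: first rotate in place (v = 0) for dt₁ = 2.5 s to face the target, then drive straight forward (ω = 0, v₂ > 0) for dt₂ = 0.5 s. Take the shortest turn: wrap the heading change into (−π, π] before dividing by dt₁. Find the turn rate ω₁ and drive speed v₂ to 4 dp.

ω₁ = 0.3391, v₂ = 16.0312

heading to target = atan2(-4.5−3.5, -0.5−-1) = -1.5084
Δθ = wrap(-1.5084 − -2.3562) = 0.8478; ω₁ = Δθ/dt₁ = 0.3391
distance = √((-0.5−-1)² + (-4.5−3.5)²) = 8.0156; v₂ = distance/dt₂ = 16.0312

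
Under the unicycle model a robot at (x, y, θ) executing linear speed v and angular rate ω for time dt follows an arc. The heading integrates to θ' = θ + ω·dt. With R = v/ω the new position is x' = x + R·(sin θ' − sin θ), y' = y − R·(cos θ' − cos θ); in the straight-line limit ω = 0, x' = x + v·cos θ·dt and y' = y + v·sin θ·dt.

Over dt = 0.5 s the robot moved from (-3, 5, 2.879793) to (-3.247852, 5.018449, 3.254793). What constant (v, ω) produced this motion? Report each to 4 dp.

v = 0.5000, ω = 0.7500

Δθ = 3.254793 − 2.879793 = 0.375000
ω = Δθ/dt = 0.375000/0.5 = 0.7500
R = Δx/(sin θ' − sin θ) = 0.6667
v = R·ω = 0.6667·0.7500 = 0.5000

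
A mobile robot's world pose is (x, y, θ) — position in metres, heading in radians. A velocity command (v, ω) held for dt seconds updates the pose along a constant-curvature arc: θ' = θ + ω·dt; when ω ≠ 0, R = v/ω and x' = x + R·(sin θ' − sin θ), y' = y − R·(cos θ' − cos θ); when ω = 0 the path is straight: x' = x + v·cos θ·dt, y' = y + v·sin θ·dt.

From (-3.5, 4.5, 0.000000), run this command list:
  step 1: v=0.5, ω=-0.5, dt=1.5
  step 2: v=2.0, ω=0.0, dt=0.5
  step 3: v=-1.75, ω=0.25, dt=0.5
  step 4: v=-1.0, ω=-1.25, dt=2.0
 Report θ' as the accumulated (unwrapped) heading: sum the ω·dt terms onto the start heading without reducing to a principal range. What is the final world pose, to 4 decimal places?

step 1: θ'=-0.7500 (R=-1.0000) → pose (-2.8184, 4.2317, -0.7500)
step 2: θ'=-0.7500 (straight) → pose (-2.0867, 3.5501, -0.7500)
step 3: θ'=-0.6250 (R=-7.0000) → pose (-2.7625, 4.1050, -0.6250)
step 4: θ'=-3.1250 (R=0.8000) → pose (-2.3077, 5.5536, -3.1250)

(-2.3077, 5.5536, -3.1250)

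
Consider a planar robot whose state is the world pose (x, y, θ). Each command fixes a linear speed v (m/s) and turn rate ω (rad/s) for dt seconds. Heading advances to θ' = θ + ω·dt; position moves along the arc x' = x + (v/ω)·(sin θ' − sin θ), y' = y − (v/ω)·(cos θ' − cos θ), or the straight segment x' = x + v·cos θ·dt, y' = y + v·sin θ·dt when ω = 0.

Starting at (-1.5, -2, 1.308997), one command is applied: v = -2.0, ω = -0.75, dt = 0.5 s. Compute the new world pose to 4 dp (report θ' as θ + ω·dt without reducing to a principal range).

θ' = 1.3090 + -0.75·0.5 = 0.9340
R = v/ω = -2.0/-0.75 = 2.6667
x' = -1.5 + 2.6667·(sin 0.9340 − sin 1.3090) = -1.9318
y' = -2 − 2.6667·(cos 0.9340 − cos 1.3090) = -2.8955

(-1.9318, -2.8955, 0.9340)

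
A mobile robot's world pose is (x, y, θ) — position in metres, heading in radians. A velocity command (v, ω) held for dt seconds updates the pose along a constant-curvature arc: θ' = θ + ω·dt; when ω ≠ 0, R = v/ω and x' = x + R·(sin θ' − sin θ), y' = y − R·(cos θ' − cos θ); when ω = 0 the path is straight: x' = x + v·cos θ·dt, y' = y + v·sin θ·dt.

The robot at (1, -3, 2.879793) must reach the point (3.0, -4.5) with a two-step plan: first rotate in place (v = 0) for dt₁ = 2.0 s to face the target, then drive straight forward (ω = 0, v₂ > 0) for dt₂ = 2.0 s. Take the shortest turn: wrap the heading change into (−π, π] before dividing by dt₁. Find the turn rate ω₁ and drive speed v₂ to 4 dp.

heading to target = atan2(-4.5−-3, 3−1) = -0.6435
Δθ = wrap(-0.6435 − 2.8798) = 2.7599; ω₁ = Δθ/dt₁ = 1.3799
distance = √((3−1)² + (-4.5−-3)²) = 2.5000; v₂ = distance/dt₂ = 1.2500

ω₁ = 1.3799, v₂ = 1.2500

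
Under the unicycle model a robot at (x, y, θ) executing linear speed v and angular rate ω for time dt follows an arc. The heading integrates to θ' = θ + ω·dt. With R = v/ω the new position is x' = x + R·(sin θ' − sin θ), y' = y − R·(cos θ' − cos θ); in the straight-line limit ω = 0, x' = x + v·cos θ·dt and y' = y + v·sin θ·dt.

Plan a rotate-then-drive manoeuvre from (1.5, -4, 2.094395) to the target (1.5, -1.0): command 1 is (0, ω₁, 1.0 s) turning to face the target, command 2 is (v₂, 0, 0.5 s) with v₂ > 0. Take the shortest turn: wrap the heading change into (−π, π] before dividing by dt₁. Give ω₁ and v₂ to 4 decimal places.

ω₁ = -0.5236, v₂ = 6.0000

heading to target = atan2(-1−-4, 1.5−1.5) = 1.5708
Δθ = wrap(1.5708 − 2.0944) = -0.5236; ω₁ = Δθ/dt₁ = -0.5236
distance = √((1.5−1.5)² + (-1−-4)²) = 3.0000; v₂ = distance/dt₂ = 6.0000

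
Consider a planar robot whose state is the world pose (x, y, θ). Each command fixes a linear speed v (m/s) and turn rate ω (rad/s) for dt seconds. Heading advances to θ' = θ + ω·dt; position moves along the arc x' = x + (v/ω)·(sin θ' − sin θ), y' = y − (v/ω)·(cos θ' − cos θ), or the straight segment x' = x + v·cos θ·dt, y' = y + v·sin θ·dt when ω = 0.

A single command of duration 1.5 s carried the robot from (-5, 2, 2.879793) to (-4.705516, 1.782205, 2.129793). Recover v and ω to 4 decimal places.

Δθ = 2.129793 − 2.879793 = -0.750000
ω = Δθ/dt = -0.750000/1.5 = -0.5000
R = Δx/(sin θ' − sin θ) = 0.5000
v = R·ω = 0.5000·-0.5000 = -0.2500

v = -0.2500, ω = -0.5000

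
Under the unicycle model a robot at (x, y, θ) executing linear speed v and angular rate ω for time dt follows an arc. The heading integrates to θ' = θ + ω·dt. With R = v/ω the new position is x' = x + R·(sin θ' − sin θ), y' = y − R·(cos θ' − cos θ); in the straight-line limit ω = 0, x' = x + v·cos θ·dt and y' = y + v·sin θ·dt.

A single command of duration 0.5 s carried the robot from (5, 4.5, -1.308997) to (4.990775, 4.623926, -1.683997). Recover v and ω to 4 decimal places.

Δθ = -1.683997 − -1.308997 = -0.375000
ω = Δθ/dt = -0.375000/0.5 = -0.7500
R = −Δy/(cos θ' − cos θ) = 0.3333
v = R·ω = 0.3333·-0.7500 = -0.2500

v = -0.2500, ω = -0.7500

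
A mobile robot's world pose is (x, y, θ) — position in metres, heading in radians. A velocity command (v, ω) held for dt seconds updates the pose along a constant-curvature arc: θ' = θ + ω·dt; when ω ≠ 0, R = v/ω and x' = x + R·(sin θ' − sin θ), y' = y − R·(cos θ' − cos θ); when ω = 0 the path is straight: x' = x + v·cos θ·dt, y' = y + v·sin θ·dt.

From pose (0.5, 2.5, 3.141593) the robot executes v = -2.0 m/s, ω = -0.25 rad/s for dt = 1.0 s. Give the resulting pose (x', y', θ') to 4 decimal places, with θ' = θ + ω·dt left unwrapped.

θ' = 3.1416 + -0.25·1.0 = 2.8916
R = v/ω = -2.0/-0.25 = 8.0000
x' = 0.5 + 8.0000·(sin 2.8916 − sin 3.1416) = 2.4792
y' = 2.5 − 8.0000·(cos 2.8916 − cos 3.1416) = 2.2513

(2.4792, 2.2513, 2.8916)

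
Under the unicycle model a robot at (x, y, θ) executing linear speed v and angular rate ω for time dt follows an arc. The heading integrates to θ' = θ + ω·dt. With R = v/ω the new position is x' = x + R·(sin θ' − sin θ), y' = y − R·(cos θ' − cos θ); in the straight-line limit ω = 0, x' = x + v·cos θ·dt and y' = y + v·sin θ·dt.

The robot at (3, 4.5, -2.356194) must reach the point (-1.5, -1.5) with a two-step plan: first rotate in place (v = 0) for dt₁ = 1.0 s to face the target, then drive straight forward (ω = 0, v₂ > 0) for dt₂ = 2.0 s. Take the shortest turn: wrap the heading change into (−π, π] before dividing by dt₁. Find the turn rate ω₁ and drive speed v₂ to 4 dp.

heading to target = atan2(-1.5−4.5, -1.5−3) = -2.2143
Δθ = wrap(-2.2143 − -2.3562) = 0.1419; ω₁ = Δθ/dt₁ = 0.1419
distance = √((-1.5−3)² + (-1.5−4.5)²) = 7.5000; v₂ = distance/dt₂ = 3.7500

ω₁ = 0.1419, v₂ = 3.7500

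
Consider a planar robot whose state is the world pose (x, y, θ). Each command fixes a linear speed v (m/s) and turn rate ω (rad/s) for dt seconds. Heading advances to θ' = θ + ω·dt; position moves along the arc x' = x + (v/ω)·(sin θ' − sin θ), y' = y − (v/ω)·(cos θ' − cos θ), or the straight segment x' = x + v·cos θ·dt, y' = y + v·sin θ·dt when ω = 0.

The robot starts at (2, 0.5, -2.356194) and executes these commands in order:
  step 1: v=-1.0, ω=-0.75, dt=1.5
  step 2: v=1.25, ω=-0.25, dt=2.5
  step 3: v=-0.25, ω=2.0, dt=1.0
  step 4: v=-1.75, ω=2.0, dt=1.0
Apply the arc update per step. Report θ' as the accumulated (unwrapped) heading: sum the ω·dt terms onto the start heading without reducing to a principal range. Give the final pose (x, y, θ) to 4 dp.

step 1: θ'=-3.4812 (R=1.3333) → pose (3.3870, 0.8144, -3.4812)
step 2: θ'=-4.1062 (R=-5.0000) → pose (0.9434, 2.6801, -4.1062)
step 3: θ'=-2.1062 (R=-0.1250) → pose (1.1536, 2.6875, -2.1062)
step 4: θ'=-0.1062 (R=-0.8750) → pose (0.4938, 4.0040, -0.1062)

(0.4938, 4.0040, -0.1062)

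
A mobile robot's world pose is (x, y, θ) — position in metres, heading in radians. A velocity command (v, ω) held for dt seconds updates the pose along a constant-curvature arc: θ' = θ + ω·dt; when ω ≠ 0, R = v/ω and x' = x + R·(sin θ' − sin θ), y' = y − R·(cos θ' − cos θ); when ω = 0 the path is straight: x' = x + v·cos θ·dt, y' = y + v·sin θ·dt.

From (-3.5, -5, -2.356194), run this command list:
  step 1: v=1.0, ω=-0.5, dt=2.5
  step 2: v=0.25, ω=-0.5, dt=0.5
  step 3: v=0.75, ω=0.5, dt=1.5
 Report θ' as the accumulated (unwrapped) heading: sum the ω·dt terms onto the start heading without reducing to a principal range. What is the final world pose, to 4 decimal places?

step 1: θ'=-3.6062 (R=-2.0000) → pose (-5.8103, -5.3738, -3.6062)
step 2: θ'=-3.8562 (R=-0.5000) → pose (-5.9140, -5.3045, -3.8562)
step 3: θ'=-3.1062 (R=1.5000) → pose (-6.9500, -4.9384, -3.1062)

(-6.9500, -4.9384, -3.1062)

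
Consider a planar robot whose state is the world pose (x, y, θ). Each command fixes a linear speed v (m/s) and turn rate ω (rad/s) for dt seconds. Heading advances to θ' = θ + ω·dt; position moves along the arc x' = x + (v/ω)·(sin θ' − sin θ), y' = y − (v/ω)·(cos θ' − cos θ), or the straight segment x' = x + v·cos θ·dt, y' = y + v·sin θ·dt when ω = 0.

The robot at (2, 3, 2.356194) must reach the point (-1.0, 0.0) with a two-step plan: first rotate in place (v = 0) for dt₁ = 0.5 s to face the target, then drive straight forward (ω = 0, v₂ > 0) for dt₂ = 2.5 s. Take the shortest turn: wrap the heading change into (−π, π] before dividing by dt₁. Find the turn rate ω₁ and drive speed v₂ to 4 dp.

heading to target = atan2(0−3, -1−2) = -2.3562
Δθ = wrap(-2.3562 − 2.3562) = 1.5708; ω₁ = Δθ/dt₁ = 3.1416
distance = √((-1−2)² + (0−3)²) = 4.2426; v₂ = distance/dt₂ = 1.6971

ω₁ = 3.1416, v₂ = 1.6971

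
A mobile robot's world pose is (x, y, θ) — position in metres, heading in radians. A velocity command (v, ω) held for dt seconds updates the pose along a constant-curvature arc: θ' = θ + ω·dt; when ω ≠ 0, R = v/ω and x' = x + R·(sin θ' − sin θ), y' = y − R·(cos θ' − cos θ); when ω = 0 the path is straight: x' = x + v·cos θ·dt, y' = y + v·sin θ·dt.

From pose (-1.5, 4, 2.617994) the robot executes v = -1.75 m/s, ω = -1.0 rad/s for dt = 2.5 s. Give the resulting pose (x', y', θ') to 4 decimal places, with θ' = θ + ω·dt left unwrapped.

(-2.1690, 0.7466, 0.1180)

θ' = 2.6180 + -1.0·2.5 = 0.1180
R = v/ω = -1.75/-1.0 = 1.7500
x' = -1.5 + 1.7500·(sin 0.1180 − sin 2.6180) = -2.1690
y' = 4 − 1.7500·(cos 0.1180 − cos 2.6180) = 0.7466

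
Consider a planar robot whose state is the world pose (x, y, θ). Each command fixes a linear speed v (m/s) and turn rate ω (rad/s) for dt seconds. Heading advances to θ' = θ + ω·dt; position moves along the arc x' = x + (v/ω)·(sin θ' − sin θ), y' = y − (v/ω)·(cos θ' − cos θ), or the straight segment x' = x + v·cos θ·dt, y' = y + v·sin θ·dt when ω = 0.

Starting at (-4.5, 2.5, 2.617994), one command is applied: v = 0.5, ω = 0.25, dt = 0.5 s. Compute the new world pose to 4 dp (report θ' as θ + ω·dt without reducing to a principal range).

(-4.7237, 2.6112, 2.7430)

θ' = 2.6180 + 0.25·0.5 = 2.7430
R = v/ω = 0.5/0.25 = 2.0000
x' = -4.5 + 2.0000·(sin 2.7430 − sin 2.6180) = -4.7237
y' = 2.5 − 2.0000·(cos 2.7430 − cos 2.6180) = 2.6112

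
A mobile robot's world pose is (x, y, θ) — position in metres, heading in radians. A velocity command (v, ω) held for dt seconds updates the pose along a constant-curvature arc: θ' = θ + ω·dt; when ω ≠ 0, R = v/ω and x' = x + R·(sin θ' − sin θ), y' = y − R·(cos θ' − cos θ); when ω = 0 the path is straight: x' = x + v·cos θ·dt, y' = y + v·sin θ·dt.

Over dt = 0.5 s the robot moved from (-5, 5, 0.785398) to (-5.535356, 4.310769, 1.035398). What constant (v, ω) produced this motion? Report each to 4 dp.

v = -1.7500, ω = 0.5000

Δθ = 1.035398 − 0.785398 = 0.250000
ω = Δθ/dt = 0.250000/0.5 = 0.5000
R = −Δy/(cos θ' − cos θ) = -3.5000
v = R·ω = -3.5000·0.5000 = -1.7500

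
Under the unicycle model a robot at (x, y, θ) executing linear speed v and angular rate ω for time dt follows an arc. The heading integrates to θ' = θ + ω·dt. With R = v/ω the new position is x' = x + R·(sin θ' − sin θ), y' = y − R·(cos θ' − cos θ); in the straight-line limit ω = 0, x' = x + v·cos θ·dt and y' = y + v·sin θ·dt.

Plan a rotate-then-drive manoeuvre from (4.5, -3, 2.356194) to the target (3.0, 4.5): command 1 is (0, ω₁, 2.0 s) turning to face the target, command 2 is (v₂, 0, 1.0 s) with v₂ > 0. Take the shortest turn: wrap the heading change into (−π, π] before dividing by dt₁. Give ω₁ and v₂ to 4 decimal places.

heading to target = atan2(4.5−-3, 3−4.5) = 1.7682
Δθ = wrap(1.7682 − 2.3562) = -0.5880; ω₁ = Δθ/dt₁ = -0.2940
distance = √((3−4.5)² + (4.5−-3)²) = 7.6485; v₂ = distance/dt₂ = 7.6485

ω₁ = -0.2940, v₂ = 7.6485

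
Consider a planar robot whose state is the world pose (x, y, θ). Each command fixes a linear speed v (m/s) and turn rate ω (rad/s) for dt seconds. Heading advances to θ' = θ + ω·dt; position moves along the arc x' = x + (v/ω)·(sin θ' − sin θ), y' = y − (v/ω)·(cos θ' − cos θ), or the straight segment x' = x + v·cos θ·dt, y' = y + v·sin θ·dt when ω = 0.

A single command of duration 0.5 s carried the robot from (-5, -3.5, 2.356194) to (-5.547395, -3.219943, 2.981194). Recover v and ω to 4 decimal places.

Δθ = 2.981194 − 2.356194 = 0.625000
ω = Δθ/dt = 0.625000/0.5 = 1.2500
R = Δx/(sin θ' − sin θ) = 1.0000
v = R·ω = 1.0000·1.2500 = 1.2500

v = 1.2500, ω = 1.2500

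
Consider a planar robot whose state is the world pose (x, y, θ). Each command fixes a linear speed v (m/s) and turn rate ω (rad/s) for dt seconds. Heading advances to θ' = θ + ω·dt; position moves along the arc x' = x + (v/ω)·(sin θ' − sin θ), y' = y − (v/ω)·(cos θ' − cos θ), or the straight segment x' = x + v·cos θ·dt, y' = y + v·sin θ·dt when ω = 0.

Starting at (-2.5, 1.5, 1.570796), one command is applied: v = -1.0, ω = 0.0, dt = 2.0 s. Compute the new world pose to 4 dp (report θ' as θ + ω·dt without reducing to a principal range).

θ' = 1.5708 + 0.0·2.0 = 1.5708
ω = 0 → straight: x' = -2.5 + -1.0·cos(1.5708)·2.0 = -2.5000
y' = 1.5 + -1.0·sin(1.5708)·2.0 = -0.5000

(-2.5000, -0.5000, 1.5708)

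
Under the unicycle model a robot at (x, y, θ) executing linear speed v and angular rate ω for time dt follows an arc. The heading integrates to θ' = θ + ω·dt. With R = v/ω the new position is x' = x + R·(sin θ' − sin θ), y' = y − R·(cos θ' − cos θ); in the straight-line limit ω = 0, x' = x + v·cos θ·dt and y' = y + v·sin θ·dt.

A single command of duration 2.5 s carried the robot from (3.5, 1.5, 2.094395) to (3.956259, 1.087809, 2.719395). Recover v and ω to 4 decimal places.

Δθ = 2.719395 − 2.094395 = 0.625000
ω = Δθ/dt = 0.625000/2.5 = 0.2500
R = Δx/(sin θ' − sin θ) = -1.0000
v = R·ω = -1.0000·0.2500 = -0.2500

v = -0.2500, ω = 0.2500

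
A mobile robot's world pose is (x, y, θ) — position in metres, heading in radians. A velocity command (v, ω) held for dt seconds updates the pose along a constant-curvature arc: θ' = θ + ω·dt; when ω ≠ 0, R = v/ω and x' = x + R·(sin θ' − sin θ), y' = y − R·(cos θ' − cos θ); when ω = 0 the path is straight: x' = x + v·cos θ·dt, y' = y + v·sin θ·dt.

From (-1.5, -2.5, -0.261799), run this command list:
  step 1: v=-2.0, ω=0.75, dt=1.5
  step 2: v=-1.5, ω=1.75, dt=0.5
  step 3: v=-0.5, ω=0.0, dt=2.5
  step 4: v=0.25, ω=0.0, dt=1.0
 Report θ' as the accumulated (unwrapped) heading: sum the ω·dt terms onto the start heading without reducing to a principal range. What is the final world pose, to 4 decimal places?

(-4.2438, -5.0284, 1.7382)

step 1: θ'=0.8632 (R=-2.6667) → pose (-4.2167, -3.3424, 0.8632)
step 2: θ'=1.7382 (R=-0.8571) → pose (-4.4104, -4.0424, 1.7382)
step 3: θ'=1.7382 (straight) → pose (-4.2022, -5.2749, 1.7382)
step 4: θ'=1.7382 (straight) → pose (-4.2438, -5.0284, 1.7382)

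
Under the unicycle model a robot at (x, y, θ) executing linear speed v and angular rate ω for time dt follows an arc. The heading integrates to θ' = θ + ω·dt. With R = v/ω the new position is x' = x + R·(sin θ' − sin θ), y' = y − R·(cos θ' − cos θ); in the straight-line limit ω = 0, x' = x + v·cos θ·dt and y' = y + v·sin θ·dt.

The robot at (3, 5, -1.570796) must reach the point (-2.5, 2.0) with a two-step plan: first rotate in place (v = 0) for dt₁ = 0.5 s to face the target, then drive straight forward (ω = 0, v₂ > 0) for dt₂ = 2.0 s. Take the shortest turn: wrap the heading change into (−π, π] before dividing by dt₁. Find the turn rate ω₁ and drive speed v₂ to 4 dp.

ω₁ = -2.1429, v₂ = 3.1325

heading to target = atan2(2−5, -2.5−3) = -2.6422
Δθ = wrap(-2.6422 − -1.5708) = -1.0714; ω₁ = Δθ/dt₁ = -2.1429
distance = √((-2.5−3)² + (2−5)²) = 6.2650; v₂ = distance/dt₂ = 3.1325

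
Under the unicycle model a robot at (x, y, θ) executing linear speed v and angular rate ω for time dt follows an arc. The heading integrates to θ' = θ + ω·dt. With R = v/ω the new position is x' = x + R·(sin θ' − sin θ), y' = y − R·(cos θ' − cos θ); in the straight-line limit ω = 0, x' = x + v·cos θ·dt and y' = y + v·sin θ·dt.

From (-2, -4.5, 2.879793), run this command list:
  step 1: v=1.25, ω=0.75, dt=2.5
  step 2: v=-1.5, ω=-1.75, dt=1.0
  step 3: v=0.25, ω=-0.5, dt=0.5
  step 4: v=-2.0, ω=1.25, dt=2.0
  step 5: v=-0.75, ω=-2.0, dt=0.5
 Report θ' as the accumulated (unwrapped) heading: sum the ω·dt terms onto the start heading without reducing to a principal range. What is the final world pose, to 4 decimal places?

(-1.2850, -2.5958, 4.2548)

step 1: θ'=4.7548 (R=1.6667) → pose (-4.0965, -6.1805, 4.7548)
step 2: θ'=3.0048 (R=0.8571) → pose (-3.1233, -5.2951, 3.0048)
step 3: θ'=2.7548 (R=-0.5000) → pose (-3.2437, -5.2628, 2.7548)
step 4: θ'=5.2548 (R=-1.6000) → pose (-1.2698, -2.9551, 5.2548)
step 5: θ'=4.2548 (R=0.3750) → pose (-1.2850, -2.5958, 4.2548)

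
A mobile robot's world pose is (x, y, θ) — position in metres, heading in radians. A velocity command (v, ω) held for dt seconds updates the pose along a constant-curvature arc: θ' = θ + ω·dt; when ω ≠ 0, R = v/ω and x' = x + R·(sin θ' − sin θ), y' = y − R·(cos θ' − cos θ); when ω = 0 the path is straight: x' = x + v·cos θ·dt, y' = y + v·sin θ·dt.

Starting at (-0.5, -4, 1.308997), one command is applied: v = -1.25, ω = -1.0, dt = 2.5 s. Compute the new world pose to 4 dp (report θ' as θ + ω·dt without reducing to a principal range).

θ' = 1.3090 + -1.0·2.5 = -1.1910
R = v/ω = -1.25/-1.0 = 1.2500
x' = -0.5 + 1.2500·(sin -1.1910 − sin 1.3090) = -2.8683
y' = -4 − 1.2500·(cos -1.1910 − cos 1.3090) = -4.1399

(-2.8683, -4.1399, -1.1910)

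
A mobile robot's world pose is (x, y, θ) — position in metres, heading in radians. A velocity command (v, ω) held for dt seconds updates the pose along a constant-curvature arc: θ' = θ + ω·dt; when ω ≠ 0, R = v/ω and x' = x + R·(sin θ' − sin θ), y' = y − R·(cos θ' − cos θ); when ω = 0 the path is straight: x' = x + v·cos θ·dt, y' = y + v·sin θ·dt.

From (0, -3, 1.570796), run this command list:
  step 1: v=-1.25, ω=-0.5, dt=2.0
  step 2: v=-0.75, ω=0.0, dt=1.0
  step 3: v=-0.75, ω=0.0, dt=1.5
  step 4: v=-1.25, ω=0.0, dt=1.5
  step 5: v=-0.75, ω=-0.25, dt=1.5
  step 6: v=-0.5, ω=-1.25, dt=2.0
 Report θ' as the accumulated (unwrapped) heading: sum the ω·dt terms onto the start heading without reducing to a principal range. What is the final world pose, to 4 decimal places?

step 1: θ'=0.5708 (R=2.5000) → pose (-1.1492, -5.1037, 0.5708)
step 2: θ'=0.5708 (straight) → pose (-1.7803, -5.5089, 0.5708)
step 3: θ'=0.5708 (straight) → pose (-2.7270, -6.1167, 0.5708)
step 4: θ'=0.5708 (straight) → pose (-4.3048, -7.1298, 0.5708)
step 5: θ'=0.1958 (R=3.0000) → pose (-5.3420, -7.5481, 0.1958)
step 6: θ'=-2.3042 (R=0.4000) → pose (-5.7170, -6.8880, -2.3042)

(-5.7170, -6.8880, -2.3042)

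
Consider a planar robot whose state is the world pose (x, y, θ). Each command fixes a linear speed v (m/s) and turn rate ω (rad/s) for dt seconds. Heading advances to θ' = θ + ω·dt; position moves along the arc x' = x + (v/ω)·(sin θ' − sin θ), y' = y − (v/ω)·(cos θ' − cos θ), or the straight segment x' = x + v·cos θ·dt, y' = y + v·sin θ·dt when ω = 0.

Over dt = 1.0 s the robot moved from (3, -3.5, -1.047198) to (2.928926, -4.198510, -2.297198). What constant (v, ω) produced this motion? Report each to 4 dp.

v = 0.7500, ω = -1.2500

Δθ = -2.297198 − -1.047198 = -1.250000
ω = Δθ/dt = -1.250000/1.0 = -1.2500
R = −Δy/(cos θ' − cos θ) = -0.6000
v = R·ω = -0.6000·-1.2500 = 0.7500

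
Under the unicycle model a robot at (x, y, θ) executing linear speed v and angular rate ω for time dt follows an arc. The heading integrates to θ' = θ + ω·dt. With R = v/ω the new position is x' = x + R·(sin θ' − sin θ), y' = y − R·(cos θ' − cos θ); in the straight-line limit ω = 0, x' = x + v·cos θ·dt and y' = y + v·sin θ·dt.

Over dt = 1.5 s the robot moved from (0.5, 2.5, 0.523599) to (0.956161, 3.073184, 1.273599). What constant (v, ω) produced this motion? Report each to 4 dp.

Δθ = 1.273599 − 0.523599 = 0.750000
ω = Δθ/dt = 0.750000/1.5 = 0.5000
R = −Δy/(cos θ' − cos θ) = 1.0000
v = R·ω = 1.0000·0.5000 = 0.5000

v = 0.5000, ω = 0.5000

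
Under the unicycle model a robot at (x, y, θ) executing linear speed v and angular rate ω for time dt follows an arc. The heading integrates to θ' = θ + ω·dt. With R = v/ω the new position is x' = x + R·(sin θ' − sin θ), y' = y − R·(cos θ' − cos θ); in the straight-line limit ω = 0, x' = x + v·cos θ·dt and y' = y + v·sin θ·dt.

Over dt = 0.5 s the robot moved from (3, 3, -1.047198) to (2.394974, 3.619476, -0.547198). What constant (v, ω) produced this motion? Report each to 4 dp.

Δθ = -0.547198 − -1.047198 = 0.500000
ω = Δθ/dt = 0.500000/0.5 = 1.0000
R = −Δy/(cos θ' − cos θ) = -1.7500
v = R·ω = -1.7500·1.0000 = -1.7500

v = -1.7500, ω = 1.0000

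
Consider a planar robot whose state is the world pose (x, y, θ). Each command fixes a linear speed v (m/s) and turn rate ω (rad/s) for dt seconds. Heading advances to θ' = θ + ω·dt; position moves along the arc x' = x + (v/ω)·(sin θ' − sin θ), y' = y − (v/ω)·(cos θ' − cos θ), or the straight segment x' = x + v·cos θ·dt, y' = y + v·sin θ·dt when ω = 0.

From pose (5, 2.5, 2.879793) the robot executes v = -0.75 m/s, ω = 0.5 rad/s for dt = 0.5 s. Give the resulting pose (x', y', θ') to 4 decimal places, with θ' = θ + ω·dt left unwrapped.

θ' = 2.8798 + 0.5·0.5 = 3.1298
R = v/ω = -0.75/0.5 = -1.5000
x' = 5 + -1.5000·(sin 3.1298 − sin 2.8798) = 5.3705
y' = 2.5 − -1.5000·(cos 3.1298 − cos 2.8798) = 2.4490

(5.3705, 2.4490, 3.1298)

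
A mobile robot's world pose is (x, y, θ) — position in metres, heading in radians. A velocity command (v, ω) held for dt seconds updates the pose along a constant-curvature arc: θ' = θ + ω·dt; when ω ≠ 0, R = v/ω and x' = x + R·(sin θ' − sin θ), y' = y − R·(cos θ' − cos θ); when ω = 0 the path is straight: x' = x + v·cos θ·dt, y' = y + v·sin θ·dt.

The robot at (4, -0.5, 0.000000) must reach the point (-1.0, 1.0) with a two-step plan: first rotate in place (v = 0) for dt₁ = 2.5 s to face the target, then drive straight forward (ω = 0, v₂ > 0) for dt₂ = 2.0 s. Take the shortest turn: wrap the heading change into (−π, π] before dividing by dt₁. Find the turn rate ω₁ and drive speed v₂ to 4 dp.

heading to target = atan2(1−-0.5, -1−4) = 2.8501
Δθ = wrap(2.8501 − 0.0000) = 2.8501; ω₁ = Δθ/dt₁ = 1.1401
distance = √((-1−4)² + (1−-0.5)²) = 5.2202; v₂ = distance/dt₂ = 2.6101

ω₁ = 1.1401, v₂ = 2.6101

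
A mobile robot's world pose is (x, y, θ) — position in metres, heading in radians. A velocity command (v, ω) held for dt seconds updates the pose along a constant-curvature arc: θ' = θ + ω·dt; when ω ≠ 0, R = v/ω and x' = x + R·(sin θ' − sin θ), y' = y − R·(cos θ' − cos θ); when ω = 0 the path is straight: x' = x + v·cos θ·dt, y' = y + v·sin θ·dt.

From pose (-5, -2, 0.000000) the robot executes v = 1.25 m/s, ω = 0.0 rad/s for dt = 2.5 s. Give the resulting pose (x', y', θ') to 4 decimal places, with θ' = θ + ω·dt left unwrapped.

(-1.8750, -2.0000, 0.0000)

θ' = 0.0000 + 0.0·2.5 = 0.0000
ω = 0 → straight: x' = -5 + 1.25·cos(0.0000)·2.5 = -1.8750
y' = -2 + 1.25·sin(0.0000)·2.5 = -2.0000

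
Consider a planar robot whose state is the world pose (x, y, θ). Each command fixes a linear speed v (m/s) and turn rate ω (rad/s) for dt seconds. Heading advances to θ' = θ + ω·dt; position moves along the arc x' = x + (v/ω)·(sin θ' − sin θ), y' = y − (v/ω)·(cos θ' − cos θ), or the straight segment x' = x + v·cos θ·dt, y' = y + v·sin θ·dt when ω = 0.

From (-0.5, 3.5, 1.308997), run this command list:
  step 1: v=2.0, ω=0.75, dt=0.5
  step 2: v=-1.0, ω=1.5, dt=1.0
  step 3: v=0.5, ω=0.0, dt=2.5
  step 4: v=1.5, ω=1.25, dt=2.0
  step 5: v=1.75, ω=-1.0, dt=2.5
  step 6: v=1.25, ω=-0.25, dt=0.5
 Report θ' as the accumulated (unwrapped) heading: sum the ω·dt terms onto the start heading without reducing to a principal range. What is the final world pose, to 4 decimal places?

step 1: θ'=1.6840 (R=2.6667) → pose (-0.4262, 4.4914, 1.6840)
step 2: θ'=3.1840 (R=-0.6667) → pose (0.2645, 3.9006, 3.1840)
step 3: θ'=3.1840 (straight) → pose (-0.9844, 3.8477, 3.1840)
step 4: θ'=5.6840 (R=1.2000) → pose (-1.6103, 1.6578, 5.6840)
step 5: θ'=3.1840 (R=-1.7500) → pose (-2.5231, -1.5358, 3.1840)
step 6: θ'=3.0590 (R=-5.0000) → pose (-3.1475, -1.5232, 3.0590)

(-3.1475, -1.5232, 3.0590)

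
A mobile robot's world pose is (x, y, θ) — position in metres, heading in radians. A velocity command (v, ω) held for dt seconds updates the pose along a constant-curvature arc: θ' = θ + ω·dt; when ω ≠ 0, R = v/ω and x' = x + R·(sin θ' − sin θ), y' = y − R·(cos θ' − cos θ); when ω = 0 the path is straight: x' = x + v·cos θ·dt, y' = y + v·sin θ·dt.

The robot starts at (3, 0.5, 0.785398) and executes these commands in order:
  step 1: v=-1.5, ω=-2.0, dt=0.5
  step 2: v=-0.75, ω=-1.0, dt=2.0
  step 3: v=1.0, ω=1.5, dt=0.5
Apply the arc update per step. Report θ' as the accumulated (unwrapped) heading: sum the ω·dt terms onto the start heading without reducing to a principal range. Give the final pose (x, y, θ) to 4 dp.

(1.7401, 1.0097, -1.4646)

step 1: θ'=-0.2146 (R=0.7500) → pose (2.3100, 0.2975, -0.2146)
step 2: θ'=-2.2146 (R=0.7500) → pose (1.8698, 1.4805, -2.2146)
step 3: θ'=-1.4646 (R=0.6667) → pose (1.7401, 1.0097, -1.4646)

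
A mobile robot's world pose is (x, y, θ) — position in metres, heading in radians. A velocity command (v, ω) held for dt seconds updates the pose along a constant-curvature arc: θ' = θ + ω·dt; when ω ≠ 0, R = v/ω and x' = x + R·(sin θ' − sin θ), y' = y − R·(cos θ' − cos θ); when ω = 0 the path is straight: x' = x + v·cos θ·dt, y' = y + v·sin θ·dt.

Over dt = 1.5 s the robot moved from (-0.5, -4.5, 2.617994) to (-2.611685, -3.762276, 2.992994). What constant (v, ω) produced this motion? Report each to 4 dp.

v = 1.5000, ω = 0.2500

Δθ = 2.992994 − 2.617994 = 0.375000
ω = Δθ/dt = 0.375000/1.5 = 0.2500
R = Δx/(sin θ' − sin θ) = 6.0000
v = R·ω = 6.0000·0.2500 = 1.5000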